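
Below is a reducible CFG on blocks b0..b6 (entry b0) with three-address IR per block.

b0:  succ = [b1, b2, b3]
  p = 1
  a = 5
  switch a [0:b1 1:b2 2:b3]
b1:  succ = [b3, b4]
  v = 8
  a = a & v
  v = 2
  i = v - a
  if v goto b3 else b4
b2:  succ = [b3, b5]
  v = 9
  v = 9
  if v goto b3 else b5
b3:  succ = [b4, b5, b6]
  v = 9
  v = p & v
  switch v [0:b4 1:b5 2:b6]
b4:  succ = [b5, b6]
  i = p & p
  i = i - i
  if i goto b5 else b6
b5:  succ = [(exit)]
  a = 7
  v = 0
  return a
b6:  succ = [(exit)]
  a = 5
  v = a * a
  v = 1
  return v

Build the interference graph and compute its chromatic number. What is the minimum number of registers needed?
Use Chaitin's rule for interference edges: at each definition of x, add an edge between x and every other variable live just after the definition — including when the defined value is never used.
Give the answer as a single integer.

Answer: 3

Working:
def/use:
  b0: {a,p} / ∅
  b1: {a,i,v} / {a}
  b2: {v} / ∅
  b3: {v} / {p}
  b4: {i} / {p}
  b5: {a,v} / ∅
  b6: {a,v} / ∅

Liveness:
  b0 li=∅ lo={a,p}
  b1 li={a,p} lo={p}
  b2 li={p} lo={p}
  b3 li={p} lo={p}
  b4 li={p} lo=∅
  b5 li=∅ lo=∅
  b6 li=∅ lo=∅

Conflict graph:
  a: {p,v}
  i: {p,v}
  p: {a,i,v}
  v: {a,i,p}

Registers:
  lower bound: {a,p,v} mutually conflict ⇒ χ ≥ 3
  assign a→R2 i→R2 p→R0 v→R1 — no edge inside a register ⇒ χ ≤ 3
  χ = 3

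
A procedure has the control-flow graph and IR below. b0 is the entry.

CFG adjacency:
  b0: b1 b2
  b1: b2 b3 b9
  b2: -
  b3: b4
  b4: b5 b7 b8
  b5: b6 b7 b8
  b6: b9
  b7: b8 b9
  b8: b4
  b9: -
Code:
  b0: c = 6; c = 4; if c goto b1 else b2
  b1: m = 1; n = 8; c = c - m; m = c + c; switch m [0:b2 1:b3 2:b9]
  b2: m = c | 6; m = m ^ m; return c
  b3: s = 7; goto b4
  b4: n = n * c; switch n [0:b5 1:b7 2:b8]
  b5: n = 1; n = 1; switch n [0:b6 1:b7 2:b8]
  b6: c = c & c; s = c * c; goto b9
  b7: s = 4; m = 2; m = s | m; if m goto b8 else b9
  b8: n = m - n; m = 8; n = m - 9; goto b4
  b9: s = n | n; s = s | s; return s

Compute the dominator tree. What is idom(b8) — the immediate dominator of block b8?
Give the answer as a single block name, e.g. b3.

Answer: b4

Analysis:
idom tree: b1←b0 b2←b0 b3←b1 b4←b3 b5←b4 b6←b5 b7←b4 b8←b4 b9←b1
Join-block Dom:
  b2: preds {b0,b1}: {b0} ∩ {b0,b1} = {b0}; idom=b0
  b4: preds {b3,b8}: {b0,b1,b3} ∩ {b0,b1,b3,b4,b8} = {b0,b1,b3}; idom=b3
  b7: preds {b4,b5}: {b0,b1,b3,b4} ∩ {b0,b1,b3,b4,b5} = {b0,b1,b3,b4}; idom=b4
  b8: preds {b4,b5,b7}: {b0,b1,b3,b4} ∩ {b0,b1,b3,b4,b5} ∩ {b0,b1,b3,b4,b7} = {b0,b1,b3,b4}; idom=b4
  b9: preds {b1,b6,b7}: {b0,b1} ∩ {b0,b1,b3,b4,b5,b6} ∩ {b0,b1,b3,b4,b7} = {b0,b1}; idom=b1

idom(b8) = b4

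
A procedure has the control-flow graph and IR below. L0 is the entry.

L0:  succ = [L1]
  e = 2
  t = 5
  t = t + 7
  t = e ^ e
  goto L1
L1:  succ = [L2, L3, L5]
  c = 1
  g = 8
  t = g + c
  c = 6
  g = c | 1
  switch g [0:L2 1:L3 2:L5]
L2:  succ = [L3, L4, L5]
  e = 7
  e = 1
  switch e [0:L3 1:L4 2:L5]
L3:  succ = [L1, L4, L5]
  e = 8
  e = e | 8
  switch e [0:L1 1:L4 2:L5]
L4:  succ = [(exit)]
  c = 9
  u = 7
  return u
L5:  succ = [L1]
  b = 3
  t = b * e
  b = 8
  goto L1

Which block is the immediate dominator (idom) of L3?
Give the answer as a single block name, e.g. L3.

Answer: L1

Analysis:
idom tree: L1←L0 L2←L1 L3←L1 L4←L1 L5←L1
Dom at joins:
  L1: preds {L0,L3,L5}: {L0} ∩ {L0,L1,L3} ∩ {L0,L1,L5} = {L0}; idom=L0
  L3: preds {L1,L2}: {L0,L1} ∩ {L0,L1,L2} = {L0,L1}; idom=L1
  L4: preds {L2,L3}: {L0,L1,L2} ∩ {L0,L1,L3} = {L0,L1}; idom=L1
  L5: preds {L1,L2,L3}: {L0,L1} ∩ {L0,L1,L2} ∩ {L0,L1,L3} = {L0,L1}; idom=L1

idom(L3) = L1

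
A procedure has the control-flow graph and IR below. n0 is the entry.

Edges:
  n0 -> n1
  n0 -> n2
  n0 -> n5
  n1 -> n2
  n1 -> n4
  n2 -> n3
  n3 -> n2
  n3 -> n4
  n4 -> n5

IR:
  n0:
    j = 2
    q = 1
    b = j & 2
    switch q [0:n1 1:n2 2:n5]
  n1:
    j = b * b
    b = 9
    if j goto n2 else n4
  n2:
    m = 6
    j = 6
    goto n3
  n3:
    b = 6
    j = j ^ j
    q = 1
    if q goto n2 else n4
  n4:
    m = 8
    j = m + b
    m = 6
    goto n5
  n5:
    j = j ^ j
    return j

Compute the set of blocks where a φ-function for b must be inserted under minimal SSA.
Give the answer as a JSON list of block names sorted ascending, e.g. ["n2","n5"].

idom tree: n1←n0 n2←n0 n3←n2 n4←n0 n5←n0
Dom∩ at merges:
  n2: preds {n0,n1,n3}: {n0} ∩ {n0,n1} ∩ {n0,n2,n3} = {n0}; idom=n0
  n4: preds {n1,n3}: {n0,n1} ∩ {n0,n2,n3} = {n0}; idom=n0
  n5: preds {n0,n4}: {n0} ∩ {n0,n4} = {n0}; idom=n0

DF derivation:
  n2←n0: walk · to n0
  n2←n1: walk n1 to n0
  n2←n3: walk n3→n2 to n0
  n4←n1: walk n1 to n0
  n4←n3: walk n3→n2 to n0
  n5←n0: walk · to n0
  n5←n4: walk n4 to n0
  n0: DF=∅
  n1: DF={n2,n4}
  n2: DF={n2,n4}
  n3: DF={n2,n4}
  n4: DF={n5}
  n5: DF=∅

φ for b: defs {n0,n1,n3}
  DF⁺ = {n2,n4,n5}

Answer: ["n2", "n4", "n5"]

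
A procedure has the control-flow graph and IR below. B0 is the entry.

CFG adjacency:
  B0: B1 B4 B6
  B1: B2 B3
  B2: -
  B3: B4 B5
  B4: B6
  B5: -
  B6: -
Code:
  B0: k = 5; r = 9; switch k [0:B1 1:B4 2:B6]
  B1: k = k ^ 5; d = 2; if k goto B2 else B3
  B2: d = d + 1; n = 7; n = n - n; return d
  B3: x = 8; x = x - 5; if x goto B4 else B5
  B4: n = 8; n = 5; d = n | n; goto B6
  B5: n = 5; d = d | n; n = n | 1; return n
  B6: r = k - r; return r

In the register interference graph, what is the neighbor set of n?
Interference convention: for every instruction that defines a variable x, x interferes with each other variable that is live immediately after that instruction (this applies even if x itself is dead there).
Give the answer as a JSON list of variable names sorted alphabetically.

Per-block:
  B0 def {k,r} use ∅
  B1 def {d,k} use {k}
  B2 def {d,n} use {d}
  B3 def {x} use ∅
  B4 def {d,n} use ∅
  B5 def {d,n} use {d}
  B6 def {r} use {k,r}

Liveness:
  B0: in=∅ out={k,r}
  B1: in={k,r} out={d,k,r}
  B2: in={d} out=∅
  B3: in={d,k,r} out={d,k,r}
  B4: in={k,r} out={k,r}
  B5: in={d} out=∅
  B6: in={k,r} out=∅

Conflict graph:
  d — {k,n,r,x}
  k — {d,n,r,x}
  n — {d,k,r}
  r — {d,k,n,x}
  x — {d,k,r}

N(n) = ["d", "k", "r"]

Answer: ["d", "k", "r"]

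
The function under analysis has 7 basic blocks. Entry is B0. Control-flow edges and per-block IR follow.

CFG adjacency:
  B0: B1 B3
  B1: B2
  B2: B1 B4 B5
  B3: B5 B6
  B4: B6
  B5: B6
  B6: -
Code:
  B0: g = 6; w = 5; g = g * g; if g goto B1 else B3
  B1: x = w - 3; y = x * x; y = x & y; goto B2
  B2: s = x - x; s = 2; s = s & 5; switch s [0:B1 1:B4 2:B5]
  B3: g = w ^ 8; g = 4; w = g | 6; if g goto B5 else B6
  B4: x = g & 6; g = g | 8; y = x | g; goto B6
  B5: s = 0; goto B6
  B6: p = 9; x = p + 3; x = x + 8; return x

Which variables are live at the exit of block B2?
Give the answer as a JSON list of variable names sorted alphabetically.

Answer: ["g", "w"]

Analysis:
Per-block:
  B0: {g,w} / ∅
  B1: {x,y} / {w}
  B2: {s} / {x}
  B3: {g,w} / {w}
  B4: {g,x,y} / {g}
  B5: {s} / ∅
  B6: {p,x} / ∅

Backward fixpoint:
  B0: in=∅ out={g,w}
  B1: in={g,w} out={g,w,x}
  B2: in={g,w,x} out={g,w}
  B3: in={w} out=∅
  B4: in={g} out=∅
  B5: in=∅ out=∅
  B6: in=∅ out=∅

live-out(B2) = ["g", "w"]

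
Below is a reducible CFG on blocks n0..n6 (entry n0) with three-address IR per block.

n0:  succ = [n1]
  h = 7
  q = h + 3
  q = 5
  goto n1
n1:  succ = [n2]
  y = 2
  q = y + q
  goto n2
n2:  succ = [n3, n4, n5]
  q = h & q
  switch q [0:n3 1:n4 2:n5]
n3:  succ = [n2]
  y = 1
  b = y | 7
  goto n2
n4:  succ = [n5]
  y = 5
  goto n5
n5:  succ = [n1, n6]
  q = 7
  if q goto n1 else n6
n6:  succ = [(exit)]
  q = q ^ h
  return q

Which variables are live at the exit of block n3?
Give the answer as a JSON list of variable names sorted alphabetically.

Answer: ["h", "q"]

Working:
Block summaries:
  n0: {h,q} / ∅
  n1: {q,y} / {q}
  n2: {q} / {h,q}
  n3: {b,y} / ∅
  n4: {y} / ∅
  n5: {q} / ∅
  n6: {q} / {h,q}

Liveness:
  n0: in=∅ out={h,q}
  n1: in={h,q} out={h,q}
  n2: in={h,q} out={h,q}
  n3: in={h,q} out={h,q}
  n4: in={h} out={h}
  n5: in={h} out={h,q}
  n6: in={h,q} out=∅

live-out(n3) = ["h", "q"]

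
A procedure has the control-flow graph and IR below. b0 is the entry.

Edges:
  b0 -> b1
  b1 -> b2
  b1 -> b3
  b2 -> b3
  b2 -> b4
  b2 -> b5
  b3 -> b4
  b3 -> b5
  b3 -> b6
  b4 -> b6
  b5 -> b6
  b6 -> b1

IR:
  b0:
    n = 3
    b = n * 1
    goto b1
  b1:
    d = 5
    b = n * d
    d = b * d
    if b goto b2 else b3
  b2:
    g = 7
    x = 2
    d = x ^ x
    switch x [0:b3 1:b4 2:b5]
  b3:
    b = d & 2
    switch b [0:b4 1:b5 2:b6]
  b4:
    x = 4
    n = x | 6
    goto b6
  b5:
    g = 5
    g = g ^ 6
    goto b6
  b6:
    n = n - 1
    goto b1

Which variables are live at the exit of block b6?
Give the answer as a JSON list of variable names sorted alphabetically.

Answer: ["n"]

Derivation:
def/use:
  b0: def={b,n} ue=∅
  b1: def={b,d} ue={n}
  b2: def={d,g,x} ue=∅
  b3: def={b} ue={d}
  b4: def={n,x} ue=∅
  b5: def={g} ue=∅
  b6: def={n} ue={n}

Backward fixpoint:
  live b0: ∅→{n}
  live b1: {n}→{d,n}
  live b2: {n}→{d,n}
  live b3: {d,n}→{n}
  live b4: ∅→{n}
  live b5: {n}→{n}
  live b6: {n}→{n}

live-out(b6) = ["n"]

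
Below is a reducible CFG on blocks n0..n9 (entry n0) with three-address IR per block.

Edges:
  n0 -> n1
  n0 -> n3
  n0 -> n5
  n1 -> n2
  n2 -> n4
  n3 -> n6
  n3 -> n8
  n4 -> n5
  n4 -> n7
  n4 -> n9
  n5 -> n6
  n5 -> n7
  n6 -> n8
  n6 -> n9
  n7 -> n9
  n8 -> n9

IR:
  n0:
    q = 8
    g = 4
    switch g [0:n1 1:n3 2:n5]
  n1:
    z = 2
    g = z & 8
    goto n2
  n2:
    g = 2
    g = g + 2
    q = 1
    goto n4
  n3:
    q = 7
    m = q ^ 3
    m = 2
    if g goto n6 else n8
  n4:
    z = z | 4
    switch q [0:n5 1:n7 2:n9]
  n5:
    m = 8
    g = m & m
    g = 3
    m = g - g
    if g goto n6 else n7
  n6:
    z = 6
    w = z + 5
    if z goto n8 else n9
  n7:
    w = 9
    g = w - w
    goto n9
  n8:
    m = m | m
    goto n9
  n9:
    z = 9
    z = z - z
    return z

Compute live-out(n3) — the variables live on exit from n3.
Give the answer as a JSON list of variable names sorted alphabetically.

Answer: ["m"]

Analysis:
Per-block:
  n0 def {g,q} use ∅
  n1 def {g,z} use ∅
  n2 def {g,q} use ∅
  n3 def {m,q} use {g}
  n4 def {z} use {q,z}
  n5 def {g,m} use ∅
  n6 def {w,z} use ∅
  n7 def {g,w} use ∅
  n8 def {m} use {m}
  n9 def {z} use ∅

Backward fixpoint:
  n0: in=∅ out={g}
  n1: in=∅ out={z}
  n2: in={z} out={q,z}
  n3: in={g} out={m}
  n4: in={q,z} out=∅
  n5: in=∅ out={m}
  n6: in={m} out={m}
  n7: in=∅ out=∅
  n8: in={m} out=∅
  n9: in=∅ out=∅

live-out(n3) = ["m"]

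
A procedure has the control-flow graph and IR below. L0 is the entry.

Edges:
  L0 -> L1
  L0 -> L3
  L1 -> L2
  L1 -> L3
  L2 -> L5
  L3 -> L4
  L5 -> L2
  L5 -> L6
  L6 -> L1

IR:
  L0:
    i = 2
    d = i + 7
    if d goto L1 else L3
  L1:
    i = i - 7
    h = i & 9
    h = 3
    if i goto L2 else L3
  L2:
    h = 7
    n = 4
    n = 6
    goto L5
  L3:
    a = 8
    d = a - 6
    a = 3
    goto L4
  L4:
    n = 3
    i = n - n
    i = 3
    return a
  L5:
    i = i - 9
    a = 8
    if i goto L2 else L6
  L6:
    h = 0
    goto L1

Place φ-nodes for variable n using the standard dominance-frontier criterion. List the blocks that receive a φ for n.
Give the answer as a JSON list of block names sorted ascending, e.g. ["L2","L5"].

Answer: ["L1", "L2", "L3"]

Working:
idom tree: L1←L0 L2←L1 L3←L0 L4←L3 L5←L2 L6←L5
Dom∩ at merges:
  L1: preds {L0,L6}: {L0} ∩ {L0,L1,L2,L5,L6} = {L0}; idom=L0
  L2: preds {L1,L5}: {L0,L1} ∩ {L0,L1,L2,L5} = {L0,L1}; idom=L1
  L3: preds {L0,L1}: {L0} ∩ {L0,L1} = {L0}; idom=L0

Frontier:
  L1←L0: walk · to L0
  L1←L6: walk L6→L5→L2→L1 to L0
  L2←L1: walk · to L1
  L2←L5: walk L5→L2 to L1
  L3←L0: walk · to L0
  L3←L1: walk L1 to L0
  DF(L0)=∅
  DF(L1)={L1,L3}
  DF(L2)={L1,L2}
  DF(L3)=∅
  DF(L4)=∅
  DF(L5)={L1,L2}
  DF(L6)={L1}

φ for n: defs {L2,L4}
  DF⁺ = {L1,L2,L3}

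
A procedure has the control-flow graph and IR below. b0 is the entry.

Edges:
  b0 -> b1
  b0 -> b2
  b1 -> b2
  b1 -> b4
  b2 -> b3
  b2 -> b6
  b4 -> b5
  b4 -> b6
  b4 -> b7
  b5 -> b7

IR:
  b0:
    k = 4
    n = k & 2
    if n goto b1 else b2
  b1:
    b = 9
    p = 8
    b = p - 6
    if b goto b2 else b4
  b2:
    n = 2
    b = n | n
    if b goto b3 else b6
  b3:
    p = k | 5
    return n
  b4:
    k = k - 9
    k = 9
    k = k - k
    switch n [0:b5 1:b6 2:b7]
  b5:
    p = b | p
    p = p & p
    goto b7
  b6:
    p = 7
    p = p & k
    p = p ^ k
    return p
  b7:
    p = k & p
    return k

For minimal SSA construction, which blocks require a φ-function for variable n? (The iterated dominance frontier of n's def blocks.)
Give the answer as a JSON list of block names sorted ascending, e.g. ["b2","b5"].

idom tree: b1←b0 b2←b0 b3←b2 b4←b1 b5←b4 b6←b0 b7←b4
Join-block Dom:
  b2: preds {b0,b1}: {b0} ∩ {b0,b1} = {b0}; idom=b0
  b6: preds {b2,b4}: {b0,b2} ∩ {b0,b1,b4} = {b0}; idom=b0
  b7: preds {b4,b5}: {b0,b1,b4} ∩ {b0,b1,b4,b5} = {b0,b1,b4}; idom=b4

DF derivation:
  join b2 pred b0: · stop@b0
  join b2 pred b1: b1 stop@b0
  join b6 pred b2: b2 stop@b0
  join b6 pred b4: b4→b1 stop@b0
  join b7 pred b4: · stop@b4
  join b7 pred b5: b5 stop@b4
  b0 → ∅
  b1 → {b2,b6}
  b2 → {b6}
  b3 → ∅
  b4 → {b6}
  b5 → {b7}
  b6 → ∅
  b7 → ∅

φ for n: defs {b0,b2}
  DF⁺ = {b6}

Answer: ["b6"]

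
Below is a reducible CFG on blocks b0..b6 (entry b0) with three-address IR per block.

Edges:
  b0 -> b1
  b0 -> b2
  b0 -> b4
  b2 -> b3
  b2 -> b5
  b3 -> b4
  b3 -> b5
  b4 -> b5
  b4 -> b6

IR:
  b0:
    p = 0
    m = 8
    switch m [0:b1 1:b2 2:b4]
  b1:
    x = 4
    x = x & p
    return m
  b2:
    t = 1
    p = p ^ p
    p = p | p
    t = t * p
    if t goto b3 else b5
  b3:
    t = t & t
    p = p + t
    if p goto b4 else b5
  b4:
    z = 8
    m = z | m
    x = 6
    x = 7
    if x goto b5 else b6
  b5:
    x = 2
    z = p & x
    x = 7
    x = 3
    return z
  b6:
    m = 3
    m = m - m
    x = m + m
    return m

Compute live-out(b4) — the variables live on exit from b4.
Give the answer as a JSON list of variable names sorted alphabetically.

Answer: ["p"]

Analysis:
Per-block:
  b0: {m,p} / ∅
  b1: {x} / {m,p}
  b2: {p,t} / {p}
  b3: {p,t} / {p,t}
  b4: {m,x,z} / {m}
  b5: {x,z} / {p}
  b6: {m,x} / ∅

Backward fixpoint:
  b0: in=∅ out={m,p}
  b1: in={m,p} out=∅
  b2: in={m,p} out={m,p,t}
  b3: in={m,p,t} out={m,p}
  b4: in={m,p} out={p}
  b5: in={p} out=∅
  b6: in=∅ out=∅

live-out(b4) = ["p"]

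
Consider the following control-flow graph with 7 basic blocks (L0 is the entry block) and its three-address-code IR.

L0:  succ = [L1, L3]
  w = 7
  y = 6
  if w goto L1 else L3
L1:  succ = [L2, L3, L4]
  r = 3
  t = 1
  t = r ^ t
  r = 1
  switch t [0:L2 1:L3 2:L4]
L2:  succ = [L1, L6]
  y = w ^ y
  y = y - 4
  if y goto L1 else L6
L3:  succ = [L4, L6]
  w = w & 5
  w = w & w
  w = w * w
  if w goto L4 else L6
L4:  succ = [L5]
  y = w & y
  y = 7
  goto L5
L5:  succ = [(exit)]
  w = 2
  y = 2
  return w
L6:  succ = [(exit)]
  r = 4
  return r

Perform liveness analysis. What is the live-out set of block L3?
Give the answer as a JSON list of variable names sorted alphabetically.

Answer: ["w", "y"]

Working:
Block summaries:
  L0 def {w,y} use ∅
  L1 def {r,t} use ∅
  L2 def {y} use {w,y}
  L3 def {w} use {w}
  L4 def {y} use {w,y}
  L5 def {w,y} use ∅
  L6 def {r} use ∅

Liveness:
  live L0: ∅→{w,y}
  live L1: {w,y}→{w,y}
  live L2: {w,y}→{w,y}
  live L3: {w,y}→{w,y}
  live L4: {w,y}→∅
  live L5: ∅→∅
  live L6: ∅→∅

live-out(L3) = ["w", "y"]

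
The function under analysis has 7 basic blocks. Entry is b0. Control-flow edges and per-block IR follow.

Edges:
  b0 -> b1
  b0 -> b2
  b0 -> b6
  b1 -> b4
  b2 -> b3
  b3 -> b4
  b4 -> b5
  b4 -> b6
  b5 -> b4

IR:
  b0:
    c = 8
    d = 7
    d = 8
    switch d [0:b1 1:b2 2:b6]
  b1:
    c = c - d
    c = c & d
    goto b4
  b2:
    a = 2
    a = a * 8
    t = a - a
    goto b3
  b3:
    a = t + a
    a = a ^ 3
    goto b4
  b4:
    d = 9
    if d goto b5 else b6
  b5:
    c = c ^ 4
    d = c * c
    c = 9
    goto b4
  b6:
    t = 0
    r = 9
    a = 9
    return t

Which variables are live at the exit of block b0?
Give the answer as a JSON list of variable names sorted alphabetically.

Answer: ["c", "d"]

Analysis:
Per-block:
  b0: def={c,d} ue=∅
  b1: def={c} ue={c,d}
  b2: def={a,t} ue=∅
  b3: def={a} ue={a,t}
  b4: def={d} ue=∅
  b5: def={c,d} ue={c}
  b6: def={a,r,t} ue=∅

Live sets:
  b0 li=∅ lo={c,d}
  b1 li={c,d} lo={c}
  b2 li={c} lo={a,c,t}
  b3 li={a,c,t} lo={c}
  b4 li={c} lo={c}
  b5 li={c} lo={c}
  b6 li=∅ lo=∅

live-out(b0) = ["c", "d"]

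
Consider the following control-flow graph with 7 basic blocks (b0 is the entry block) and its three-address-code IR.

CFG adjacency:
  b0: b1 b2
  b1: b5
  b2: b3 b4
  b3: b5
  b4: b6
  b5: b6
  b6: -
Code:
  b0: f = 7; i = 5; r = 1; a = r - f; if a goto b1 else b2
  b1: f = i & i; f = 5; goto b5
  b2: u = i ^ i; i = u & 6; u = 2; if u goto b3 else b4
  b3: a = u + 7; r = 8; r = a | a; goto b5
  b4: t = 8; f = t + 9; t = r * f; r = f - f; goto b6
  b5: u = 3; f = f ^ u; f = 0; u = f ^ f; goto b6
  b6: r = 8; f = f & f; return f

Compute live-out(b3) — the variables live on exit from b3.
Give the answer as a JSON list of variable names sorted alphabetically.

Per-block:
  b0 def {a,f,i,r} use ∅
  b1 def {f} use {i}
  b2 def {i,u} use {i}
  b3 def {a,r} use {u}
  b4 def {f,r,t} use {r}
  b5 def {f,u} use {f}
  b6 def {f,r} use {f}

Liveness:
  b0 li=∅ lo={f,i,r}
  b1 li={i} lo={f}
  b2 li={f,i,r} lo={f,r,u}
  b3 li={f,u} lo={f}
  b4 li={r} lo={f}
  b5 li={f} lo={f}
  b6 li={f} lo=∅

live-out(b3) = ["f"]

Answer: ["f"]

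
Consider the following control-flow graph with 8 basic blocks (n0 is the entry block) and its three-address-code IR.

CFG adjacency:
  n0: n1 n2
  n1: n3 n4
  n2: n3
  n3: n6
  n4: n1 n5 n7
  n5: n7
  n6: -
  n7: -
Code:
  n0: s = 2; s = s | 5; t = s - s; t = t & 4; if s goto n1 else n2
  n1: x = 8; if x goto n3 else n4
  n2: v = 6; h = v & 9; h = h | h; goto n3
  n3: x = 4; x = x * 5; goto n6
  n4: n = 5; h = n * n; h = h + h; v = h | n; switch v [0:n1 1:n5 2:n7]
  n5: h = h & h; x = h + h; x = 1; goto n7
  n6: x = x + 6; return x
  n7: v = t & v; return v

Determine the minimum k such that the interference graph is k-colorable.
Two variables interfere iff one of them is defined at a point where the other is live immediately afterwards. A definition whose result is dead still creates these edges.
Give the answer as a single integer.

def/use:
  n0 def {s,t} use ∅
  n1 def {x} use ∅
  n2 def {h,v} use ∅
  n3 def {x} use ∅
  n4 def {h,n,v} use ∅
  n5 def {h,x} use {h}
  n6 def {x} use {x}
  n7 def {v} use {t,v}

Live sets:
  live n0: ∅→{t}
  live n1: {t}→{t}
  live n2: ∅→∅
  live n3: ∅→{x}
  live n4: {t}→{h,t,v}
  live n5: {h,t,v}→{t,v}
  live n6: {x}→∅
  live n7: {t,v}→∅

Interfere edges:
  h: {n,t,v}
  n: {h,t}
  s: {t}
  t: {h,n,s,v,x}
  v: {h,t,x}
  x: {t,v}

Chromatic number:
  {h,n,t} pairwise interfere (3-clique) ⇒ χ ≥ 3
  assign h→r1 n→r2 s→r1 t→r0 v→r2 x→r1 — no edge inside a register ⇒ χ ≤ 3
  χ = 3

Answer: 3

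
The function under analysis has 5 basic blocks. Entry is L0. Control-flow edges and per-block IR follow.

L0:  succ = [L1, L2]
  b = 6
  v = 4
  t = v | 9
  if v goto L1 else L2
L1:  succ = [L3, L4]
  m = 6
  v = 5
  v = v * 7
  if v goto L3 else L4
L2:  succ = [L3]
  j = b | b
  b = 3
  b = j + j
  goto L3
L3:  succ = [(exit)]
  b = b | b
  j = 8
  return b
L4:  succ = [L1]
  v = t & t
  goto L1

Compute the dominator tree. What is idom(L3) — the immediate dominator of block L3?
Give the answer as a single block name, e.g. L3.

Answer: L0

Analysis:
idom tree: L1←L0 L2←L0 L3←L0 L4←L1
Dom∩ at merges:
  L1: preds {L0,L4}: {L0} ∩ {L0,L1,L4} = {L0}; idom=L0
  L3: preds {L1,L2}: {L0,L1} ∩ {L0,L2} = {L0}; idom=L0

idom(L3) = L0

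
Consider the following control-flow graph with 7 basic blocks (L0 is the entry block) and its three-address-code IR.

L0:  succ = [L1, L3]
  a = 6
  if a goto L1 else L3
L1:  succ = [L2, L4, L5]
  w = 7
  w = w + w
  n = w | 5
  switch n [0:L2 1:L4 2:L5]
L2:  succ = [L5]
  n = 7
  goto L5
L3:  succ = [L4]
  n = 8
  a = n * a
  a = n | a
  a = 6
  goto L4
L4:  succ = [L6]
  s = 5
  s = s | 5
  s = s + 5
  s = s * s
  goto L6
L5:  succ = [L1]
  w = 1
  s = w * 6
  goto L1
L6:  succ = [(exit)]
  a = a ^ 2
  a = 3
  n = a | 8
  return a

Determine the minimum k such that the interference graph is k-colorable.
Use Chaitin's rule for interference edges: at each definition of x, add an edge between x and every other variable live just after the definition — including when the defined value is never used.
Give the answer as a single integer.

Per-block:
  L0: {a} / ∅
  L1: {n,w} / ∅
  L2: {n} / ∅
  L3: {a,n} / {a}
  L4: {s} / ∅
  L5: {s,w} / ∅
  L6: {a,n} / {a}

Liveness:
  L0 li=∅ lo={a}
  L1 li={a} lo={a}
  L2 li={a} lo={a}
  L3 li={a} lo={a}
  L4 li={a} lo={a}
  L5 li={a} lo={a}
  L6 li={a} lo=∅

Interference:
  a↔{n,s,w}
  n↔{a}
  s↔{a}
  w↔{a}

Colouring:
  {a,n} pairwise interfere (2-clique) ⇒ χ ≥ 2
  2-colouring: c0={a}  c1={n,s,w}
  χ = 2

Answer: 2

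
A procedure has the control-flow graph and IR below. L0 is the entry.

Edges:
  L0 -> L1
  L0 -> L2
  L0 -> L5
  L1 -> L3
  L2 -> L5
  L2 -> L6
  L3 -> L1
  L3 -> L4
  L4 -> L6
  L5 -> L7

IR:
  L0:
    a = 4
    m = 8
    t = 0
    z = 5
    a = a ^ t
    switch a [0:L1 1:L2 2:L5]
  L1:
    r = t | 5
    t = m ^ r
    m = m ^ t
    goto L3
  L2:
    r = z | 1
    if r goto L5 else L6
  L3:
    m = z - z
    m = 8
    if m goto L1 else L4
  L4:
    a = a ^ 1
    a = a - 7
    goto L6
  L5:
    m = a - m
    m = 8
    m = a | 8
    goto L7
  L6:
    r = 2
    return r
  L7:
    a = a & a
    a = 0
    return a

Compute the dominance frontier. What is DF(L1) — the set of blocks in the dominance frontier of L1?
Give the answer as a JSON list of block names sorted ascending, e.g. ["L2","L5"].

Answer: ["L1", "L6"]

Analysis:
idom tree: L1←L0 L2←L0 L3←L1 L4←L3 L5←L0 L6←L0 L7←L5
Join-block Dom:
  L1: preds {L0,L3}: {L0} ∩ {L0,L1,L3} = {L0}; idom=L0
  L5: preds {L0,L2}: {L0} ∩ {L0,L2} = {L0}; idom=L0
  L6: preds {L2,L4}: {L0,L2} ∩ {L0,L1,L3,L4} = {L0}; idom=L0

DF derivation:
  join L1 pred L0: · stop@L0
  join L1 pred L3: L3→L1 stop@L0
  join L5 pred L0: · stop@L0
  join L5 pred L2: L2 stop@L0
  join L6 pred L2: L2 stop@L0
  join L6 pred L4: L4→L3→L1 stop@L0
  L0: DF=∅
  L1: DF={L1,L6}
  L2: DF={L5,L6}
  L3: DF={L1,L6}
  L4: DF={L6}
  L5: DF=∅
  L6: DF=∅
  L7: DF=∅

DF(L1) = ["L1", "L6"]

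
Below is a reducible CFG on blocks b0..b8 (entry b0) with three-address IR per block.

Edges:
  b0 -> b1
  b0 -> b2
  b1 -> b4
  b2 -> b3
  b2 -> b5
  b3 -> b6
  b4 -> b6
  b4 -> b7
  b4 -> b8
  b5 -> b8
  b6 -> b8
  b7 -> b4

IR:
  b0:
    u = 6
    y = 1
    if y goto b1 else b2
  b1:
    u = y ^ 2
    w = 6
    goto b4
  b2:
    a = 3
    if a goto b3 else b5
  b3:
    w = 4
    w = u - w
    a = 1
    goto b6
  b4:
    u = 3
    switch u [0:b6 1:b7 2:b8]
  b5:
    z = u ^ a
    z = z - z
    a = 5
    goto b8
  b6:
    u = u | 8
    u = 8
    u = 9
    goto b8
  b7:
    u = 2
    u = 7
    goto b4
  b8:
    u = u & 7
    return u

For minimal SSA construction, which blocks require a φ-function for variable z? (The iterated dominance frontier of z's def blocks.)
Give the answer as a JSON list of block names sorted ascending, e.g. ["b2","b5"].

Answer: ["b8"]

Analysis:
idom tree: b1←b0 b2←b0 b3←b2 b4←b1 b5←b2 b6←b0 b7←b4 b8←b0
Join-block Dom:
  b4: preds {b1,b7}: {b0,b1} ∩ {b0,b1,b4,b7} = {b0,b1}; idom=b1
  b6: preds {b3,b4}: {b0,b2,b3} ∩ {b0,b1,b4} = {b0}; idom=b0
  b8: preds {b4,b5,b6}: {b0,b1,b4} ∩ {b0,b2,b5} ∩ {b0,b6} = {b0}; idom=b0

DF walk-up:
  b4←b1: walk · to b1
  b4←b7: walk b7→b4 to b1
  b6←b3: walk b3→b2 to b0
  b6←b4: walk b4→b1 to b0
  b8←b4: walk b4→b1 to b0
  b8←b5: walk b5→b2 to b0
  b8←b6: walk b6 to b0
  DF(b0)=∅
  DF(b1)={b6,b8}
  DF(b2)={b6,b8}
  DF(b3)={b6}
  DF(b4)={b4,b6,b8}
  DF(b5)={b8}
  DF(b6)={b8}
  DF(b7)={b4}
  DF(b8)=∅

φ for z: defs {b5}
  DF⁺ = {b8}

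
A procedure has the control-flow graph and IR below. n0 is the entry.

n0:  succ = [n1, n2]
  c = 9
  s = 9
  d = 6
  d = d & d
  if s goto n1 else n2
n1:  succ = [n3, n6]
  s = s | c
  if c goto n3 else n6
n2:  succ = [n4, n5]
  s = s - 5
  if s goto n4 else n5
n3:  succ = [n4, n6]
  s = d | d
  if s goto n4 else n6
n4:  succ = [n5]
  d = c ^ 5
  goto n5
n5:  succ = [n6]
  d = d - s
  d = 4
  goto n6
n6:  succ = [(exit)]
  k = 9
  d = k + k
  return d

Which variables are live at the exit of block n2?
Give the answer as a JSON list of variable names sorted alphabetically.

Answer: ["c", "d", "s"]

Derivation:
Block summaries:
  n0: def={c,d,s} ue=∅
  n1: def={s} ue={c,s}
  n2: def={s} ue={s}
  n3: def={s} ue={d}
  n4: def={d} ue={c}
  n5: def={d} ue={d,s}
  n6: def={d,k} ue=∅

Liveness:
  live n0: ∅→{c,d,s}
  live n1: {c,d,s}→{c,d}
  live n2: {c,d,s}→{c,d,s}
  live n3: {c,d}→{c,s}
  live n4: {c,s}→{d,s}
  live n5: {d,s}→∅
  live n6: ∅→∅

live-out(n2) = ["c", "d", "s"]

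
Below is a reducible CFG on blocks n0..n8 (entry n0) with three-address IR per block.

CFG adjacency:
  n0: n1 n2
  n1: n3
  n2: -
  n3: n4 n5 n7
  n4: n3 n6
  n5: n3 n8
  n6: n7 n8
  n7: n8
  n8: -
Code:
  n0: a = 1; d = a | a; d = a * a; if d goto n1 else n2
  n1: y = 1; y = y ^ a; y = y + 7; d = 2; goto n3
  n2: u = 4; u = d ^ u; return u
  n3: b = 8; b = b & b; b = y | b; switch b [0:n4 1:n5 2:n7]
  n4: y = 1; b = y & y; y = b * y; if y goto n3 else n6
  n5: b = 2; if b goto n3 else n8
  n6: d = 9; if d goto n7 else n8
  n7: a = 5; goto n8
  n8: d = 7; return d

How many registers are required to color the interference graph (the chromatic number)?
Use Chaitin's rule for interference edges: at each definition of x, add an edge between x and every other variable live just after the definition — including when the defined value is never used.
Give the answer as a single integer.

def/use:
  n0: def={a,d} ue=∅
  n1: def={d,y} ue={a}
  n2: def={u} ue={d}
  n3: def={b} ue={y}
  n4: def={b,y} ue=∅
  n5: def={b} ue=∅
  n6: def={d} ue=∅
  n7: def={a} ue=∅
  n8: def={d} ue=∅

Live sets:
  n0: in=∅ out={a,d}
  n1: in={a} out={y}
  n2: in={d} out=∅
  n3: in={y} out={y}
  n4: in=∅ out={y}
  n5: in={y} out={y}
  n6: in=∅ out=∅
  n7: in=∅ out=∅
  n8: in=∅ out=∅

Interfere edges:
  a↔{d,y}
  b↔{y}
  d↔{a,u,y}
  u↔{d}
  y↔{a,b,d}

Chromatic number:
  clique {a,d,y} ⇒ need ≥ 3
  assign a→r2 b→r0 d→r0 u→r1 y→r1 — no edge inside a register ⇒ χ ≤ 3
  χ = 3

Answer: 3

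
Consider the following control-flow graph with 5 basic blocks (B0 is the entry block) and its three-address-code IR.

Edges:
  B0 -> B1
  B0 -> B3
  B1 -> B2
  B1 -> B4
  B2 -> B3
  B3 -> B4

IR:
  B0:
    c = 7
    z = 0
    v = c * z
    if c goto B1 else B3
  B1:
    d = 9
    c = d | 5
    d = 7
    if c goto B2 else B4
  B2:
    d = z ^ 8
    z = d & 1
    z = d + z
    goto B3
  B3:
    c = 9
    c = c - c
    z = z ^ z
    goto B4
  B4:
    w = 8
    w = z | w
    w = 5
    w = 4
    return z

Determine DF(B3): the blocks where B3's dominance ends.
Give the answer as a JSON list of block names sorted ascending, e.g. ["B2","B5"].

Answer: ["B4"]

Derivation:
idom tree: B1←B0 B2←B1 B3←B0 B4←B0
Dom at joins:
  B3: preds {B0,B2}: {B0} ∩ {B0,B1,B2} = {B0}; idom=B0
  B4: preds {B1,B3}: {B0,B1} ∩ {B0,B3} = {B0}; idom=B0

DF walk-up:
  B3←B0: walk · to B0
  B3←B2: walk B2→B1 to B0
  B4←B1: walk B1 to B0
  B4←B3: walk B3 to B0
  B0: DF=∅
  B1: DF={B3,B4}
  B2: DF={B3}
  B3: DF={B4}
  B4: DF=∅

DF(B3) = ["B4"]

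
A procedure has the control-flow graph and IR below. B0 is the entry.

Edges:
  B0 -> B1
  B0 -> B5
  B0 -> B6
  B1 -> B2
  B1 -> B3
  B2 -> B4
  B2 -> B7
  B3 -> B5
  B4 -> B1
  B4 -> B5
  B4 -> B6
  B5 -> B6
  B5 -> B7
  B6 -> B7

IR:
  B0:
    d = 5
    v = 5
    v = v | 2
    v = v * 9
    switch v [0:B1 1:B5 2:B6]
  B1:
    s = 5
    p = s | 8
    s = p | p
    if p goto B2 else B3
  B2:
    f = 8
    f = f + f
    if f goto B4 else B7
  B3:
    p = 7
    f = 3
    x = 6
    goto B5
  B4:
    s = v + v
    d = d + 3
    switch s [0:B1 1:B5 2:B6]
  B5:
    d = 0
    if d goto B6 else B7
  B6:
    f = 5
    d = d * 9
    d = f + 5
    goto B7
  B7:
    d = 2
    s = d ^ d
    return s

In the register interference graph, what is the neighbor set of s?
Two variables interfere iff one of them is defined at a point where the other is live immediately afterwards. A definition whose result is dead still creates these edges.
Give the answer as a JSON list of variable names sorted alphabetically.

Answer: ["d", "p", "v"]

Analysis:
Per-block:
  B0: {d,v} / ∅
  B1: {p,s} / ∅
  B2: {f} / ∅
  B3: {f,p,x} / ∅
  B4: {d,s} / {d,v}
  B5: {d} / ∅
  B6: {d,f} / {d}
  B7: {d,s} / ∅

Live sets:
  B0: in=∅ out={d,v}
  B1: in={d,v} out={d,v}
  B2: in={d,v} out={d,v}
  B3: in=∅ out=∅
  B4: in={d,v} out={d,v}
  B5: in=∅ out={d}
  B6: in={d} out=∅
  B7: in=∅ out=∅

Conflict graph:
  d — {f,p,s,v}
  f — {d,v}
  p — {d,s,v}
  s — {d,p,v}
  v — {d,f,p,s}
  x — ∅

N(s) = ["d", "p", "v"]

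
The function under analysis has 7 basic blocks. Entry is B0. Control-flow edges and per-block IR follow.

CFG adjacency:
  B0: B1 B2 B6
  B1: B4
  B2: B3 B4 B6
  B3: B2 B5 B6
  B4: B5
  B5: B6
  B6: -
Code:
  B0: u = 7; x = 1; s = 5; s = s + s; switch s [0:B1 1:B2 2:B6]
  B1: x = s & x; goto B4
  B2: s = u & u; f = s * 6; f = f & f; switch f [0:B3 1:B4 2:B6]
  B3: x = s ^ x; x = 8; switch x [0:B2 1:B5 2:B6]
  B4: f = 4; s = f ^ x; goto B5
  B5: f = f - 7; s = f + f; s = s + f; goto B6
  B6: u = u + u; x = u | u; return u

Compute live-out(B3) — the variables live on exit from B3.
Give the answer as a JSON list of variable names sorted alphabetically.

Answer: ["f", "u", "x"]

Analysis:
Block summaries:
  B0 def {s,u,x} use ∅
  B1 def {x} use {s,x}
  B2 def {f,s} use {u}
  B3 def {x} use {s,x}
  B4 def {f,s} use {x}
  B5 def {f,s} use {f}
  B6 def {u,x} use {u}

Liveness:
  B0: in=∅ out={s,u,x}
  B1: in={s,u,x} out={u,x}
  B2: in={u,x} out={f,s,u,x}
  B3: in={f,s,u,x} out={f,u,x}
  B4: in={u,x} out={f,u}
  B5: in={f,u} out={u}
  B6: in={u} out=∅

live-out(B3) = ["f", "u", "x"]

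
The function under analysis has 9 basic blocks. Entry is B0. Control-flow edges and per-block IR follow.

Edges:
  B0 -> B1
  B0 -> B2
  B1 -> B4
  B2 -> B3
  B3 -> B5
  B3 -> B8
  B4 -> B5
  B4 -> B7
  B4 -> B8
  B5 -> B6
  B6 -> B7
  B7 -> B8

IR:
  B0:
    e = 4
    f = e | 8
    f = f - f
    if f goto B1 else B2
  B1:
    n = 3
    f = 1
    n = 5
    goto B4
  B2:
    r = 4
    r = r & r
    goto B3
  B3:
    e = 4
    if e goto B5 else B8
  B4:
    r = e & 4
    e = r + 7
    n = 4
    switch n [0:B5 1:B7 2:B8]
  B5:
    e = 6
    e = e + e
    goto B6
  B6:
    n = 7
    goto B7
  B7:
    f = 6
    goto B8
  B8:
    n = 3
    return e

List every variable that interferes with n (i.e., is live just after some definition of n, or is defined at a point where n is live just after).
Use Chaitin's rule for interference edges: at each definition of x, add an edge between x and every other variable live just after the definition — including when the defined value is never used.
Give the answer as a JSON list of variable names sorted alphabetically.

Answer: ["e"]

Analysis:
Per-block:
  B0: def={e,f} ue=∅
  B1: def={f,n} ue=∅
  B2: def={r} ue=∅
  B3: def={e} ue=∅
  B4: def={e,n,r} ue={e}
  B5: def={e} ue=∅
  B6: def={n} ue=∅
  B7: def={f} ue=∅
  B8: def={n} ue={e}

Live sets:
  B0 li=∅ lo={e}
  B1 li={e} lo={e}
  B2 li=∅ lo=∅
  B3 li=∅ lo={e}
  B4 li={e} lo={e}
  B5 li=∅ lo={e}
  B6 li={e} lo={e}
  B7 li={e} lo={e}
  B8 li={e} lo=∅

Conflict graph:
  e: {f,n}
  f: {e}
  n: {e}
  r: ∅

N(n) = ["e"]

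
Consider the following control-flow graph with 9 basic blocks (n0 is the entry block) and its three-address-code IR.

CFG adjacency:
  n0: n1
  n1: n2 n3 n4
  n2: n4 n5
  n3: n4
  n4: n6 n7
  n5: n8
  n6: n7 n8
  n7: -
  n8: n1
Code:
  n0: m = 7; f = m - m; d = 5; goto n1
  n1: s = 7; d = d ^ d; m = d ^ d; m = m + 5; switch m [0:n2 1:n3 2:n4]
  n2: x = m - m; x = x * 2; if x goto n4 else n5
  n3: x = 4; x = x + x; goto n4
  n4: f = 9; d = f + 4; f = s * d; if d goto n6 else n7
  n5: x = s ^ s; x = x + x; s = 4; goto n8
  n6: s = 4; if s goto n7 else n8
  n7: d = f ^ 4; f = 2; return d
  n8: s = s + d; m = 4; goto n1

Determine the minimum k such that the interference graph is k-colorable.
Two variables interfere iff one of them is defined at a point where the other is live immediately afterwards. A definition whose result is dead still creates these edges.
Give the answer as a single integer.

def/use:
  n0 def {d,f,m} use ∅
  n1 def {d,m,s} use {d}
  n2 def {x} use {m}
  n3 def {x} use ∅
  n4 def {d,f} use {s}
  n5 def {s,x} use {s}
  n6 def {s} use ∅
  n7 def {d,f} use {f}
  n8 def {m,s} use {d,s}

Live sets:
  live n0: ∅→{d}
  live n1: {d}→{d,m,s}
  live n2: {d,m,s}→{d,s}
  live n3: {s}→{s}
  live n4: {s}→{d,f}
  live n5: {d,s}→{d,s}
  live n6: {d,f}→{d,f,s}
  live n7: {f}→∅
  live n8: {d,s}→{d}

Interference:
  d — {f,m,s,x}
  f — {d,s}
  m — {d,s}
  s — {d,f,m,x}
  x — {d,s}

Registers:
  clique {d,f,s} ⇒ need ≥ 3
  3-colouring: c0={d}  c1={s}  c2={f,m,x}
  χ = 3

Answer: 3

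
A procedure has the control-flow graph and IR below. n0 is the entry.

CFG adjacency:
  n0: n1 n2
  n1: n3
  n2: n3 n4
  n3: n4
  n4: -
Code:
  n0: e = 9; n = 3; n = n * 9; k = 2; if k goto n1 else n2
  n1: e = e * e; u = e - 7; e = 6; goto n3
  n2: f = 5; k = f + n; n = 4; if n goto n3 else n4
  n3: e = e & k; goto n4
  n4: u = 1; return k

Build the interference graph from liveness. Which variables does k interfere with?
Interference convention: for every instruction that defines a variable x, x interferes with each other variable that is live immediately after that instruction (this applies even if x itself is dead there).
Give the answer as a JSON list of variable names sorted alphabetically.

Answer: ["e", "n", "u"]

Analysis:
def/use:
  n0: def={e,k,n} ue=∅
  n1: def={e,u} ue={e}
  n2: def={f,k,n} ue={n}
  n3: def={e} ue={e,k}
  n4: def={u} ue={k}

Liveness:
  n0: in=∅ out={e,k,n}
  n1: in={e,k} out={e,k}
  n2: in={e,n} out={e,k}
  n3: in={e,k} out={k}
  n4: in={k} out=∅

Interference:
  e — {f,k,n}
  f — {e,n}
  k — {e,n,u}
  n — {e,f,k}
  u — {k}

N(k) = ["e", "n", "u"]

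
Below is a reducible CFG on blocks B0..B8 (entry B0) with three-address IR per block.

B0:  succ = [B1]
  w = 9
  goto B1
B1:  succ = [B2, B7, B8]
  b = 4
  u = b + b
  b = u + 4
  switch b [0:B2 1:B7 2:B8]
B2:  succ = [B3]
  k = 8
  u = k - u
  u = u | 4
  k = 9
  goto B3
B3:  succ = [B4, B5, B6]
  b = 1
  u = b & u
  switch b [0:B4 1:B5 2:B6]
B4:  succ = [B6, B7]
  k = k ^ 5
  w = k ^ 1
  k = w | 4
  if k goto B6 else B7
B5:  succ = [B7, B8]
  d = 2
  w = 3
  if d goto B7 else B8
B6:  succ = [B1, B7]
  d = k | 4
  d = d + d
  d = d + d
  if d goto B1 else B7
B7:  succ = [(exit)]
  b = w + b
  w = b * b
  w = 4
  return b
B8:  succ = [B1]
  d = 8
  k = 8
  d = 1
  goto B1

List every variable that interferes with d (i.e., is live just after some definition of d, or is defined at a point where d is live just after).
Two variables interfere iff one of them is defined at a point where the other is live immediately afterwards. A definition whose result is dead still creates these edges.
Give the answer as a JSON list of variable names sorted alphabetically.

def/use:
  B0: {w} / ∅
  B1: {b,u} / ∅
  B2: {k,u} / {u}
  B3: {b,u} / {u}
  B4: {k,w} / {k}
  B5: {d,w} / ∅
  B6: {d} / {k}
  B7: {b,w} / {b,w}
  B8: {d,k} / ∅

Liveness:
  live B0: ∅→{w}
  live B1: {w}→{b,u,w}
  live B2: {u,w}→{k,u,w}
  live B3: {k,u,w}→{b,k,w}
  live B4: {b,k}→{b,k,w}
  live B5: {b}→{b,w}
  live B6: {b,k,w}→{b,w}
  live B7: {b,w}→∅
  live B8: {w}→{w}

Interfere edges:
  b — {d,k,u,w}
  d — {b,w}
  k — {b,u,w}
  u — {b,k,w}
  w — {b,d,k,u}

N(d) = ["b", "w"]

Answer: ["b", "w"]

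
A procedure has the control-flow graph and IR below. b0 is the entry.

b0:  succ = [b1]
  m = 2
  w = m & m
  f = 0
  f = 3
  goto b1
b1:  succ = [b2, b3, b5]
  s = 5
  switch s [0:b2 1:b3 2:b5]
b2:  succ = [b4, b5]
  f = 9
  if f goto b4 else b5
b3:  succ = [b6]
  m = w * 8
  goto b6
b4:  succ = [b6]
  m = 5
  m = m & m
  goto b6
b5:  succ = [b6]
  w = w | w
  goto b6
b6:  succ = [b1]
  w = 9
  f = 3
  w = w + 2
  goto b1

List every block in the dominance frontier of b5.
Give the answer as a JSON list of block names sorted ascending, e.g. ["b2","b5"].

Answer: ["b6"]

Working:
idom tree: b1←b0 b2←b1 b3←b1 b4←b2 b5←b1 b6←b1
Join-block Dom:
  b1: preds {b0,b6}: {b0} ∩ {b0,b1,b6} = {b0}; idom=b0
  b5: preds {b1,b2}: {b0,b1} ∩ {b0,b1,b2} = {b0,b1}; idom=b1
  b6: preds {b3,b4,b5}: {b0,b1,b3} ∩ {b0,b1,b2,b4} ∩ {b0,b1,b5} = {b0,b1}; idom=b1

DF derivation:
  b1←b0: walk · to b0
  b1←b6: walk b6→b1 to b0
  b5←b1: walk · to b1
  b5←b2: walk b2 to b1
  b6←b3: walk b3 to b1
  b6←b4: walk b4→b2 to b1
  b6←b5: walk b5 to b1
  b0 → ∅
  b1 → {b1}
  b2 → {b5,b6}
  b3 → {b6}
  b4 → {b6}
  b5 → {b6}
  b6 → {b1}

DF(b5) = ["b6"]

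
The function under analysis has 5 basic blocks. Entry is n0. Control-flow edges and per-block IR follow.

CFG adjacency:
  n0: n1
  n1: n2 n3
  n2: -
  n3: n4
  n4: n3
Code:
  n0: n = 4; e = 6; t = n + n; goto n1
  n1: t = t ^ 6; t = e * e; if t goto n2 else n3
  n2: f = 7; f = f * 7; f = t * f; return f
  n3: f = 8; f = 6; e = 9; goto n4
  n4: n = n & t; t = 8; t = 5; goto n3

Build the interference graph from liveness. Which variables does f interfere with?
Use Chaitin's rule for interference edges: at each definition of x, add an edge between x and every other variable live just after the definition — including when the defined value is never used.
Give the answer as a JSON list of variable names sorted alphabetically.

Block summaries:
  n0 def {e,n,t} use ∅
  n1 def {t} use {e,t}
  n2 def {f} use {t}
  n3 def {e,f} use ∅
  n4 def {n,t} use {n,t}

Live sets:
  n0: in=∅ out={e,n,t}
  n1: in={e,n,t} out={n,t}
  n2: in={t} out=∅
  n3: in={n,t} out={n,t}
  n4: in={n,t} out={n,t}

Interference:
  e — {n,t}
  f — {n,t}
  n — {e,f,t}
  t — {e,f,n}

N(f) = ["n", "t"]

Answer: ["n", "t"]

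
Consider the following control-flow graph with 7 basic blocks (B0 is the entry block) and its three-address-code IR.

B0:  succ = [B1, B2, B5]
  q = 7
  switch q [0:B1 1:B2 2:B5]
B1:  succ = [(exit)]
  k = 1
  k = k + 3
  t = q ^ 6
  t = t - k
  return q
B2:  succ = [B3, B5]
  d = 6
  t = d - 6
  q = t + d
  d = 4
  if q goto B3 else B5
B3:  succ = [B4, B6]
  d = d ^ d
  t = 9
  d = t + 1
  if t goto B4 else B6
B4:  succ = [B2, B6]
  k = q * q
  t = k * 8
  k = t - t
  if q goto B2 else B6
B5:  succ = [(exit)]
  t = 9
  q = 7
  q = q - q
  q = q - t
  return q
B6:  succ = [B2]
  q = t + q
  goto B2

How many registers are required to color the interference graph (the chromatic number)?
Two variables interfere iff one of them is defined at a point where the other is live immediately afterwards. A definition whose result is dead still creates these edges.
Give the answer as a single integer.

def/use:
  B0 def {q} use ∅
  B1 def {k,t} use {q}
  B2 def {d,q,t} use ∅
  B3 def {d,t} use {d}
  B4 def {k,t} use {q}
  B5 def {q,t} use ∅
  B6 def {q} use {q,t}

Backward fixpoint:
  live B0: ∅→{q}
  live B1: {q}→∅
  live B2: ∅→{d,q}
  live B3: {d,q}→{q,t}
  live B4: {q}→{q,t}
  live B5: ∅→∅
  live B6: {q,t}→∅

Conflict graph:
  d — {q,t}
  k — {q,t}
  q — {d,k,t}
  t — {d,k,q}

Chromatic number:
  clique {d,q,t} ⇒ need ≥ 3
  3-colouring: c0={q}  c1={t}  c2={d,k}
  χ = 3

Answer: 3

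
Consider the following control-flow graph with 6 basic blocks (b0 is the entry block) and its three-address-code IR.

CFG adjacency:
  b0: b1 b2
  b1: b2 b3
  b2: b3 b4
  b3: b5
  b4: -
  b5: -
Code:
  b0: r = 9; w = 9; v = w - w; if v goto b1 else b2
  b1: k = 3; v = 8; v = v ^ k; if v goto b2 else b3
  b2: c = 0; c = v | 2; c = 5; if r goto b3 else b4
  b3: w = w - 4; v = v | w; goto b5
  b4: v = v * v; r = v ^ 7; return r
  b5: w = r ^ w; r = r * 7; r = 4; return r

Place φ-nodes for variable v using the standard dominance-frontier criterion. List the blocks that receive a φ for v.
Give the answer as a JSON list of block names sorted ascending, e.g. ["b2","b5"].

Answer: ["b2", "b3"]

Working:
idom tree: b1←b0 b2←b0 b3←b0 b4←b2 b5←b3
Join-block Dom:
  b2: preds {b0,b1}: {b0} ∩ {b0,b1} = {b0}; idom=b0
  b3: preds {b1,b2}: {b0,b1} ∩ {b0,b2} = {b0}; idom=b0

DF walk-up:
  b2←b0: walk · to b0
  b2←b1: walk b1 to b0
  b3←b1: walk b1 to b0
  b3←b2: walk b2 to b0
  b0: DF=∅
  b1: DF={b2,b3}
  b2: DF={b3}
  b3: DF=∅
  b4: DF=∅
  b5: DF=∅

φ for v: defs {b0,b1,b3,b4}
  DF⁺ = {b2,b3}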